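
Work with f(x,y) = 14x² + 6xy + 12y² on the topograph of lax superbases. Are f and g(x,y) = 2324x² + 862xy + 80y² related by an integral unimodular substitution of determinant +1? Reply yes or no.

D₁ = -636, D₂ = -636
f: flip: (14,6,12)→(12,-6,14)
f: reduced (well bottom): (12,-6,14) with a≤c, −a<b≤a
g: flip: (2324,862,80)→(80,-862,2324)
g: translate: b→-62 (≡-862 mod 160), so (80,-862,2324)→(80,-62,14)
g: flip: (80,-62,14)→(14,62,80)
g: translate: b→6 (≡62 mod 28), so (14,62,80)→(14,6,12)
g: flip: (14,6,12)→(12,-6,14)
g: reduced (well bottom): (12,-6,14) with a≤c, −a<b≤a
reduced forms (12, -6, 14) vs (12, -6, 14) ⇒ equivalent

yes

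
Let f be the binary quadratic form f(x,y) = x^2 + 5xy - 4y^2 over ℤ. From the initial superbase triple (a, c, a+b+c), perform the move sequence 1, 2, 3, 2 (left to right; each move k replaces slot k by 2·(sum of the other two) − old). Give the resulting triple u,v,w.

start (1,-4,2) = (f(1,0),f(0,1),f(1,1))
replace slot 1: 2·((-4)+2) − 1 = -5 → (-5,-4,2)
replace slot 2: 2·((-5)+2) − (-4) = -2 → (-5,-2,2)
replace slot 3: 2·((-5)+(-2)) − 2 = -16 → (-5,-2,-16)
replace slot 2: 2·((-5)+(-16)) − (-2) = -40 → (-5,-40,-16)

-5,-40,-16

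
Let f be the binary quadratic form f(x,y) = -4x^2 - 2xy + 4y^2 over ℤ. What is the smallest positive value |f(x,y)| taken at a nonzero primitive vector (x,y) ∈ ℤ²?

descent: ρ → (4,2,-4)  [lands on river]
river: ρ → (-4,6,2)
river: ρ → (2,6,-4)
river: ρ → (-4,2,4)
river: ρ → (4,6,-2)
river: ρ → (-2,6,4)
closes: descent 1, river 6
min |a| on river = 2

2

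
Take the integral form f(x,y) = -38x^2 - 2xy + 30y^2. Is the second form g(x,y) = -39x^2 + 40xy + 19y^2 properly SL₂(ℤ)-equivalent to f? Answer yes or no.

D₁ = 4564, D₂ = 4564
river cycle of f (length 18): (30, 62, -6), (-6, 58, 50), (50, 42, -14), (-14, 42, 50), (50, 58, -6), (-6, 62, 30), (30, 58, -10), (-10, 62, 18), (18, 46, -34), (-34, 22, 30), … (8 more)
river cycle of g (length 58): (19, 36, -43), (-43, 50, 12), (12, 46, -51), (-51, 56, 7), (7, 56, -51), (-51, 46, 12), (12, 50, -43), (-43, 36, 19), (19, 40, -39), (-39, 38, 20), … (48 more)
cycles differ ⇒ inequivalent

no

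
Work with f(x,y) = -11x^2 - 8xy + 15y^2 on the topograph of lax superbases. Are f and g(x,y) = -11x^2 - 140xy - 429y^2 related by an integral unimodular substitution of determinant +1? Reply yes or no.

D₁ = 724, D₂ = 724
river cycle of f (length 42): (15, 8, -11), (-11, 14, 12), (12, 10, -13), (-13, 16, 9), (9, 20, -9), (-9, 16, 13), (13, 10, -12), (-12, 14, 11), (11, 8, -15), (-15, 22, 4), … (32 more)
river cycle of g (length 42): (-11, 14, 12), (12, 10, -13), (-13, 16, 9), (9, 20, -9), (-9, 16, 13), (13, 10, -12), (-12, 14, 11), (11, 8, -15), (-15, 22, 4), (4, 26, -3), … (32 more)
cycles coincide ⇒ equivalent

yes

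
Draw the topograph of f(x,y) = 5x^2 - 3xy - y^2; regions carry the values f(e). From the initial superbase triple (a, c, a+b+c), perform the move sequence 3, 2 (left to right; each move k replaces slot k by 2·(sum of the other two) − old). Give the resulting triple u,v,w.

start (5,-1,1) = (f(1,0),f(0,1),f(1,1))
replace slot 3: 2·(5+(-1)) − 1 = 7 → (5,-1,7)
replace slot 2: 2·(5+7) − (-1) = 25 → (5,25,7)

5,25,7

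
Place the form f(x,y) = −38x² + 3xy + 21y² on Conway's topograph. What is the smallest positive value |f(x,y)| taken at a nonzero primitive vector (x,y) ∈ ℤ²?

descent: ρ → (21,39,-20)  [lands on river]
river: ρ → (-20,41,19)
river: ρ → (19,35,-26)
river: ρ → (-26,17,28)
river: ρ → (28,39,-15)
river: ρ → (-15,51,10)
river: ρ → (10,49,-20)
river: ρ → (-20,31,28)
river: ρ → (28,25,-23)
river: ρ → (-23,21,30)
river: ρ → (30,39,-14)
river: ρ → (-14,45,21)
closes: descent 1, river 12
min |a| on river = 10

10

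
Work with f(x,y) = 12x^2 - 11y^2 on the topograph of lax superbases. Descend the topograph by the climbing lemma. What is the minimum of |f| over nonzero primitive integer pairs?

descent: ρ → (-11,22,1)  [lands on river]
river: ρ → (1,22,-11)
closes: descent 1, river 2
min |a| on river = 1

1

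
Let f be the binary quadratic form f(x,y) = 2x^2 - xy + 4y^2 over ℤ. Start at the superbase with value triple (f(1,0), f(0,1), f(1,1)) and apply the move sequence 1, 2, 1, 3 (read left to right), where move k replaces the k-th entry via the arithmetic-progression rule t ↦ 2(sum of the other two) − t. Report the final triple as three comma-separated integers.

start (2,4,5) = (f(1,0),f(0,1),f(1,1))
replace slot 1: 2·(4+5) − 2 = 16 → (16,4,5)
replace slot 2: 2·(16+5) − 4 = 38 → (16,38,5)
replace slot 1: 2·(38+5) − 16 = 70 → (70,38,5)
replace slot 3: 2·(70+38) − 5 = 211 → (70,38,211)

70,38,211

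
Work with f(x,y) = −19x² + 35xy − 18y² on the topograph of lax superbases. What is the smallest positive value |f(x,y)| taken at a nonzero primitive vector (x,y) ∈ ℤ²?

translate: b→3 (≡-35 mod 38), so (19,-35,18)→(19,3,2)
flip: (19,3,2)→(2,-3,19)
translate: b→1 (≡-3 mod 4), so (2,-3,19)→(2,1,18)
reduced (well bottom): (2,1,18) with a≤c, −a<b≤a
well minimum |f| = |-2| = 2 (negative-definite)

2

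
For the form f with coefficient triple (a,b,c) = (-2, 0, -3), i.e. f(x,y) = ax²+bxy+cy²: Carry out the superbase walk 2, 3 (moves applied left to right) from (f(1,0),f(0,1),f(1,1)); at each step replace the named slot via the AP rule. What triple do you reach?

start (-2,-3,-5) = (f(1,0),f(0,1),f(1,1))
replace slot 2: 2·((-2)+(-5)) − (-3) = -11 → (-2,-11,-5)
replace slot 3: 2·((-2)+(-11)) − (-5) = -21 → (-2,-11,-21)

-2,-11,-21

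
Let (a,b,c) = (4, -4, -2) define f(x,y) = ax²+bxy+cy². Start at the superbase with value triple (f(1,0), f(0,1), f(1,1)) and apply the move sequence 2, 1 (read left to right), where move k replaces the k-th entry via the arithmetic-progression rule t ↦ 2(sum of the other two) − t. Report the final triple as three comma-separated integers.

start (4,-2,-2) = (f(1,0),f(0,1),f(1,1))
replace slot 2: 2·(4+(-2)) − (-2) = 6 → (4,6,-2)
replace slot 1: 2·(6+(-2)) − 4 = 4 → (4,6,-2)

4,6,-2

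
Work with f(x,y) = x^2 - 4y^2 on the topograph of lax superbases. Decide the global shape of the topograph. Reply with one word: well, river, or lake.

D = b²−4ac = 0² − 4·1·(-4) = 16
D = 4² is a perfect square ⇒ form factors over ℤ ⇒ lakes

lake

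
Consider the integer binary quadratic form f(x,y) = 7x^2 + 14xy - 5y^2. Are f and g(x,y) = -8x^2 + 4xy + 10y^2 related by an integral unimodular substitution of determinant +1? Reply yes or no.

D₁ = 336, D₂ = 336
river cycle of f (length 4): (-5, 16, 4), (4, 16, -5), (-5, 14, 7), (7, 14, -5)
river cycle of g (length 6): (10, 16, -2), (-2, 16, 10), (10, 4, -8), (-8, 12, 6), (6, 12, -8), (-8, 4, 10)
cycles differ ⇒ inequivalent

no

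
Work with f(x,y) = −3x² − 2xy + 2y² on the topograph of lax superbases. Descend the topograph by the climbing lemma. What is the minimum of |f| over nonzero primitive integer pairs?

descent: ρ → (2,2,-3)  [lands on river]
river: ρ → (-3,4,1)
river: ρ → (1,4,-3)
river: ρ → (-3,2,2)
closes: descent 1, river 4
min |a| on river = 1

1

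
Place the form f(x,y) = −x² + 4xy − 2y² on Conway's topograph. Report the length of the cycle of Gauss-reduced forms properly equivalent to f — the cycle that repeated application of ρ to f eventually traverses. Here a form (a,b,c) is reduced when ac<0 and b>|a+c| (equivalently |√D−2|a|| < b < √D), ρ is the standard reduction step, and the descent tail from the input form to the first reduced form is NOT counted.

D = 8, ⌊√D⌋ = 2
descent: ρ → (-2,0,1)
descent: ρ → (1,2,-1)  [lands on river]
river: ρ → (-1,2,1)
ρ-cycle length = 2 (tail of 2 descent steps not counted)

2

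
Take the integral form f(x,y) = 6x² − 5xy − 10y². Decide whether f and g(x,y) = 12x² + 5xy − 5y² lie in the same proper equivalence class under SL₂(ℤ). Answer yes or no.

D₁ = 265, D₂ = 265
river cycle of f (length 22): (-10, 5, 6), (6, 7, -9), (-9, 11, 4), (4, 13, -6), (-6, 11, 6), (6, 13, -4), (-4, 11, 9), (9, 7, -6), (-6, 5, 10), (10, 15, -1), … (12 more)
river cycle of g (length 18): (-5, 15, 2), (2, 13, -12), (-12, 11, 3), (3, 13, -8), (-8, 3, 8), (8, 13, -3), (-3, 11, 12), (12, 13, -2), (-2, 15, 5), (5, 15, -2), … (8 more)
cycles differ ⇒ inequivalent

no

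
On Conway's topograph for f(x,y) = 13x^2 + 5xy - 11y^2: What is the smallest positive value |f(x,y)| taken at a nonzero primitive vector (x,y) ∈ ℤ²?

river: ρ → (-11,17,7)
river: ρ → (7,11,-17)
river: ρ → (-17,23,1)
river: ρ → (1,23,-17)
river: ρ → (-17,11,7)
river: ρ → (7,17,-11)
river: ρ → (-11,5,13)
river: ρ → (13,21,-3)
river: ρ → (-3,21,13)
river: ρ → (13,5,-11)
closes: descent 0, river 10
min |a| on river = 1

1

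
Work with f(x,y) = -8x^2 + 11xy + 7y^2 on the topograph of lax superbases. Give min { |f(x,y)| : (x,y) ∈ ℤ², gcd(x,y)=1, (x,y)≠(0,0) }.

river: ρ → (7,17,-2)
river: ρ → (-2,15,15)
river: ρ → (15,15,-2)
river: ρ → (-2,17,7)
river: ρ → (7,11,-8)
river: ρ → (-8,5,10)
river: ρ → (10,15,-3)
river: ρ → (-3,15,10)
river: ρ → (10,5,-8)
river: ρ → (-8,11,7)
closes: descent 0, river 10
min |a| on river = 2

2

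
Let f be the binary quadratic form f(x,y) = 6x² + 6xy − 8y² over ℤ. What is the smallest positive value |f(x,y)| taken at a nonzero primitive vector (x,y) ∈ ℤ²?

river: ρ → (-8,10,4)
river: ρ → (4,14,-2)
river: ρ → (-2,14,4)
river: ρ → (4,10,-8)
river: ρ → (-8,6,6)
river: ρ → (6,6,-8)
closes: descent 0, river 6
min |a| on river = 2

2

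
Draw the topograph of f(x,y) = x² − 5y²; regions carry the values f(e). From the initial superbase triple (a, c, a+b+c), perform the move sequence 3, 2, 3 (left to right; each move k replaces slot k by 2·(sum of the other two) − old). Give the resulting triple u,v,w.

start (1,-5,-4) = (f(1,0),f(0,1),f(1,1))
replace slot 3: 2·(1+(-5)) − (-4) = -4 → (1,-5,-4)
replace slot 2: 2·(1+(-4)) − (-5) = -1 → (1,-1,-4)
replace slot 3: 2·(1+(-1)) − (-4) = 4 → (1,-1,4)

1,-1,4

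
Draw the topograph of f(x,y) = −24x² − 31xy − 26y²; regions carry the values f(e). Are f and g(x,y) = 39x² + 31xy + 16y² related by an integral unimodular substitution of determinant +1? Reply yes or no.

D₁ = -1535, D₂ = -1535
f is negative-definite; reduce −f:
−f: translate: b→-17 (≡31 mod 48), so (24,31,26)→(24,-17,19)
−f: flip: (24,-17,19)→(19,17,24)
−f: reduced (well bottom): (19,17,24) with a≤c, −a<b≤a
flip sign back: reduced form of f is (-19,-17,-24)
g: flip: (39,31,16)→(16,-31,39)
g: translate: b→1 (≡-31 mod 32), so (16,-31,39)→(16,1,24)
g: reduced (well bottom): (16,1,24) with a≤c, −a<b≤a
reduced forms (-19, -17, -24) vs (16, 1, 24) ⇒ inequivalent

no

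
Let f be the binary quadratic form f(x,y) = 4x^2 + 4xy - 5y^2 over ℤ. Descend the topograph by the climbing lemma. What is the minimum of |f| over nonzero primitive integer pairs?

river: ρ → (-5,6,3)
river: ρ → (3,6,-5)
river: ρ → (-5,4,4)
river: ρ → (4,4,-5)
closes: descent 0, river 4
min |a| on river = 3

3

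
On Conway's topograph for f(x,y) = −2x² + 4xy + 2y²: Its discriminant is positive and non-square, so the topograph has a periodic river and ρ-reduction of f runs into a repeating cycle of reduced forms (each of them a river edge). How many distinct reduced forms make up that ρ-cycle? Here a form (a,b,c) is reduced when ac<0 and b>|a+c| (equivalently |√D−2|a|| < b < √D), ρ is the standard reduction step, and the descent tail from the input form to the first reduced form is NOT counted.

D = 32, ⌊√D⌋ = 5
river: ρ → (2,4,-2)
river: ρ → (-2,4,2)
ρ-cycle length = 2 (tail of 0 descent steps not counted)

2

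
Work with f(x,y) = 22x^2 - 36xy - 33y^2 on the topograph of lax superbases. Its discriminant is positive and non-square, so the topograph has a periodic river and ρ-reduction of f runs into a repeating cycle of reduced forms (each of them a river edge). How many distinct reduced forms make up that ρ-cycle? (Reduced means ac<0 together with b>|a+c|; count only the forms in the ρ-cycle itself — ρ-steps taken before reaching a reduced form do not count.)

D = 4200, ⌊√D⌋ = 64
descent: ρ → (-33,36,22)  [lands on river]
river: ρ → (22,52,-17)
river: ρ → (-17,50,25)
river: ρ → (25,50,-17)
river: ρ → (-17,52,22)
river: ρ → (22,36,-33)
river: ρ → (-33,30,25)
river: ρ → (25,20,-38)
river: ρ → (-38,56,7)
river: ρ → (7,56,-38)
river: ρ → (-38,20,25)
river: ρ → (25,30,-33)
ρ-cycle length = 12 (tail of 1 descent step not counted)

12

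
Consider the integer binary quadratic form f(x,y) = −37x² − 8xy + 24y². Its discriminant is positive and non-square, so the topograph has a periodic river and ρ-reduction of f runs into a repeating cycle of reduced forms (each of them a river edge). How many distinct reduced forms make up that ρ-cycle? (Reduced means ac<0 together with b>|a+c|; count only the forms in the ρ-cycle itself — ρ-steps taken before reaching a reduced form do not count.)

D = 3616, ⌊√D⌋ = 60
descent: ρ → (24,56,-5)  [lands on river]
river: ρ → (-5,54,35)
river: ρ → (35,16,-24)
river: ρ → (-24,32,27)
river: ρ → (27,22,-29)
river: ρ → (-29,36,20)
river: ρ → (20,44,-21)
river: ρ → (-21,40,24)
ρ-cycle length = 8 (tail of 1 descent step not counted)

8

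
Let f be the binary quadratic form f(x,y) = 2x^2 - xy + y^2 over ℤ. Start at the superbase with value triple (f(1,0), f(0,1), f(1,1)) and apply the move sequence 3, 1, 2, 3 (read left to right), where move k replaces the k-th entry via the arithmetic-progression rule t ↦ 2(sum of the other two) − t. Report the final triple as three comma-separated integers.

start (2,1,2) = (f(1,0),f(0,1),f(1,1))
replace slot 3: 2·(2+1) − 2 = 4 → (2,1,4)
replace slot 1: 2·(1+4) − 2 = 8 → (8,1,4)
replace slot 2: 2·(8+4) − 1 = 23 → (8,23,4)
replace slot 3: 2·(8+23) − 4 = 58 → (8,23,58)

8,23,58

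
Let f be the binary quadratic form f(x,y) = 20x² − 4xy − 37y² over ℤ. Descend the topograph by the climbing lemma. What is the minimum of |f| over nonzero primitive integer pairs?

descent: ρ → (-37,4,20)
descent: ρ → (20,36,-21)  [lands on river]
river: ρ → (-21,48,8)
river: ρ → (8,48,-21)
river: ρ → (-21,36,20)
river: ρ → (20,44,-13)
river: ρ → (-13,34,35)
river: ρ → (35,36,-12)
river: ρ → (-12,36,35)
river: ρ → (35,34,-13)
river: ρ → (-13,44,20)
closes: descent 2, river 10
min |a| on river = 8

8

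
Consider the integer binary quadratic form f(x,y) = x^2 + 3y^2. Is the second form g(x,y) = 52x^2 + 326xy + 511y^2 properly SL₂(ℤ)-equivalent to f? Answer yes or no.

D₁ = -12, D₂ = -12
f: reduced (well bottom): (1,0,3) with a≤c, −a<b≤a
g: translate: b→14 (≡326 mod 104), so (52,326,511)→(52,14,1)
g: flip: (52,14,1)→(1,-14,52)
g: translate: b→0 (≡-14 mod 2), so (1,-14,52)→(1,0,3)
g: reduced (well bottom): (1,0,3) with a≤c, −a<b≤a
reduced forms (1, 0, 3) vs (1, 0, 3) ⇒ equivalent

yes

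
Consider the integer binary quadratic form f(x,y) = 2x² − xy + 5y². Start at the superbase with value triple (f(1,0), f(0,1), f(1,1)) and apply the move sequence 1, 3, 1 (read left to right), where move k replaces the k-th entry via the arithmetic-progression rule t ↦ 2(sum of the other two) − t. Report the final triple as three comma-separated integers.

start (2,5,6) = (f(1,0),f(0,1),f(1,1))
replace slot 1: 2·(5+6) − 2 = 20 → (20,5,6)
replace slot 3: 2·(20+5) − 6 = 44 → (20,5,44)
replace slot 1: 2·(5+44) − 20 = 78 → (78,5,44)

78,5,44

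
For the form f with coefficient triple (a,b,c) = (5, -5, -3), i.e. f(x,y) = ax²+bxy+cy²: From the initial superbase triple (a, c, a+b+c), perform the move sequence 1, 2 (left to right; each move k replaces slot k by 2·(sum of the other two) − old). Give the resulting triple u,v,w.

start (5,-3,-3) = (f(1,0),f(0,1),f(1,1))
replace slot 1: 2·((-3)+(-3)) − 5 = -17 → (-17,-3,-3)
replace slot 2: 2·((-17)+(-3)) − (-3) = -37 → (-17,-37,-3)

-17,-37,-3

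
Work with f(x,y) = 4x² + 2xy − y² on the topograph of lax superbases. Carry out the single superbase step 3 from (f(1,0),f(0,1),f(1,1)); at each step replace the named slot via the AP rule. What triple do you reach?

start (4,-1,5) = (f(1,0),f(0,1),f(1,1))
replace slot 3: 2·(4+(-1)) − 5 = 1 → (4,-1,1)

4,-1,1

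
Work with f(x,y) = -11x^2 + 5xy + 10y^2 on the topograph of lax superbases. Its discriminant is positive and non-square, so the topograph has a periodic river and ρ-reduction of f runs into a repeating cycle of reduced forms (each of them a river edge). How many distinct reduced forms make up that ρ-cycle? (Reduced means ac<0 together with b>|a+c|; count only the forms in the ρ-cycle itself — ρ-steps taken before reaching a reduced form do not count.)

D = 465, ⌊√D⌋ = 21
river: ρ → (10,15,-6)
river: ρ → (-6,21,1)
river: ρ → (1,21,-6)
river: ρ → (-6,15,10)
river: ρ → (10,5,-11)
river: ρ → (-11,17,4)
river: ρ → (4,15,-15)
river: ρ → (-15,15,4)
river: ρ → (4,17,-11)
river: ρ → (-11,5,10)
ρ-cycle length = 10 (tail of 0 descent steps not counted)

10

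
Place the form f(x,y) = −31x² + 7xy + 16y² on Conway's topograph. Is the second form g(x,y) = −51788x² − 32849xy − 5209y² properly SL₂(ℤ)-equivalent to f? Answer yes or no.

D₁ = 2033, D₂ = 2033
river cycle of f (length 20): (16, 25, -22), (-22, 19, 19), (19, 19, -22), (-22, 25, 16), (16, 39, -8), (-8, 41, 11), (11, 25, -32), (-32, 39, 4), (4, 41, -22), (-22, 3, 23), … (10 more)
river cycle of g (length 20): (-22, 19, 19), (19, 19, -22), (-22, 25, 16), (16, 39, -8), (-8, 41, 11), (11, 25, -32), (-32, 39, 4), (4, 41, -22), (-22, 3, 23), (23, 43, -2), … (10 more)
cycles coincide ⇒ equivalent

yes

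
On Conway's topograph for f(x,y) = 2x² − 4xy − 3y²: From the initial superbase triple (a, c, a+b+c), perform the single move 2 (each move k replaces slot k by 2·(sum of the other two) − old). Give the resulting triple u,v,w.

start (2,-3,-5) = (f(1,0),f(0,1),f(1,1))
replace slot 2: 2·(2+(-5)) − (-3) = -3 → (2,-3,-5)

2,-3,-5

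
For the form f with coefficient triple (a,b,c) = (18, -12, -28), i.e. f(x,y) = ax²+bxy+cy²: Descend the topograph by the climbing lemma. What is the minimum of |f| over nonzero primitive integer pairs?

descent: ρ → (-28,12,18)  [lands on river]
river: ρ → (18,24,-22)
river: ρ → (-22,20,20)
river: ρ → (20,20,-22)
river: ρ → (-22,24,18)
river: ρ → (18,12,-28)
river: ρ → (-28,44,2)
river: ρ → (2,44,-28)
closes: descent 1, river 8
min |a| on river = 2

2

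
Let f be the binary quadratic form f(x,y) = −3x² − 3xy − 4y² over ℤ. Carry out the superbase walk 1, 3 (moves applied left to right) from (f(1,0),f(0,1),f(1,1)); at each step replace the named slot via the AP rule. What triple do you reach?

start (-3,-4,-10) = (f(1,0),f(0,1),f(1,1))
replace slot 1: 2·((-4)+(-10)) − (-3) = -25 → (-25,-4,-10)
replace slot 3: 2·((-25)+(-4)) − (-10) = -48 → (-25,-4,-48)

-25,-4,-48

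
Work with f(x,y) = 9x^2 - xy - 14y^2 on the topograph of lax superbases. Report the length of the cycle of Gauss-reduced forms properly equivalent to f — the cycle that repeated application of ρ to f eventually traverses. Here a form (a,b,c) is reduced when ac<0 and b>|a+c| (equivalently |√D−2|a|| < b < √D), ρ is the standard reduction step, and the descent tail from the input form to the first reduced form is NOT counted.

D = 505, ⌊√D⌋ = 22
descent: ρ → (-14,1,9)
descent: ρ → (9,17,-6)  [lands on river]
river: ρ → (-6,19,6)
river: ρ → (6,17,-9)
river: ρ → (-9,19,4)
river: ρ → (4,21,-4)
river: ρ → (-4,19,9)
ρ-cycle length = 6 (tail of 2 descent steps not counted)

6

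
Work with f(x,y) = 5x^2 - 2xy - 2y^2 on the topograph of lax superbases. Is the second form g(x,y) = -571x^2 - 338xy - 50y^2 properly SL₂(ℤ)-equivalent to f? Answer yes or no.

D₁ = 44, D₂ = 44
river cycle of f (length 2): (-2, 6, 1), (1, 6, -2)
river cycle of g (length 2): (1, 6, -2), (-2, 6, 1)
cycles coincide ⇒ equivalent

yes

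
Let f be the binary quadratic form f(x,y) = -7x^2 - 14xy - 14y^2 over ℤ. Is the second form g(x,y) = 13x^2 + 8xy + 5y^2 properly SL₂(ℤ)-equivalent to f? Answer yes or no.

D₁ = -196, D₂ = -196
f is negative-definite; reduce −f:
−f: translate: b→0 (≡14 mod 14), so (7,14,14)→(7,0,7)
−f: reduced (well bottom): (7,0,7) with a≤c, −a<b≤a
flip sign back: reduced form of f is (-7,0,-7)
g: flip: (13,8,5)→(5,-8,13)
g: translate: b→2 (≡-8 mod 10), so (5,-8,13)→(5,2,10)
g: reduced (well bottom): (5,2,10) with a≤c, −a<b≤a
reduced forms (-7, 0, -7) vs (5, 2, 10) ⇒ inequivalent

no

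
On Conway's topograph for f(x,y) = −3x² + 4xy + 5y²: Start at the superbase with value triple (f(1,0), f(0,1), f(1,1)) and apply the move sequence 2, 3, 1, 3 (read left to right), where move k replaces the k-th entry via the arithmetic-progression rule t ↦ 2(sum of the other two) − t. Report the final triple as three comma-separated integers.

start (-3,5,6) = (f(1,0),f(0,1),f(1,1))
replace slot 2: 2·((-3)+6) − 5 = 1 → (-3,1,6)
replace slot 3: 2·((-3)+1) − 6 = -10 → (-3,1,-10)
replace slot 1: 2·(1+(-10)) − (-3) = -15 → (-15,1,-10)
replace slot 3: 2·((-15)+1) − (-10) = -18 → (-15,1,-18)

-15,1,-18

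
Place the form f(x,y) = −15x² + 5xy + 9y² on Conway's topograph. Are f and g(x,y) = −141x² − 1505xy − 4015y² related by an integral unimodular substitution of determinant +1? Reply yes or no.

D₁ = 565, D₂ = 565
river cycle of f (length 10): (9, 13, -11), (-11, 9, 11), (11, 13, -9), (-9, 23, 1), (1, 23, -9), (-9, 13, 11), (11, 9, -11), (-11, 13, 9), (9, 23, -1), (-1, 23, 9)
river cycle of g (length 10): (9, 13, -11), (-11, 9, 11), (11, 13, -9), (-9, 23, 1), (1, 23, -9), (-9, 13, 11), (11, 9, -11), (-11, 13, 9), (9, 23, -1), (-1, 23, 9)
cycles coincide ⇒ equivalent

yes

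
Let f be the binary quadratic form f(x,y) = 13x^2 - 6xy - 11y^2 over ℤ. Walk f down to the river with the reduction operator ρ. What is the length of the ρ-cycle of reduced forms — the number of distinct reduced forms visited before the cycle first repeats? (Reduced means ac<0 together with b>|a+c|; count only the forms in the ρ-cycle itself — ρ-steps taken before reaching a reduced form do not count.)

D = 608, ⌊√D⌋ = 24
descent: ρ → (-11,6,13)  [lands on river]
river: ρ → (13,20,-4)
river: ρ → (-4,20,13)
river: ρ → (13,6,-11)
river: ρ → (-11,16,8)
river: ρ → (8,16,-11)
ρ-cycle length = 6 (tail of 1 descent step not counted)

6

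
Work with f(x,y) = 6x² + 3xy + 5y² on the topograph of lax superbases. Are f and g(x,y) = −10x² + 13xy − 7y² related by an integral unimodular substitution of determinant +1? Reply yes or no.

D₁ = -111, D₂ = -111
f: flip: (6,3,5)→(5,-3,6)
f: reduced (well bottom): (5,-3,6) with a≤c, −a<b≤a
g is negative-definite; reduce −g:
−g: translate: b→7 (≡-13 mod 20), so (10,-13,7)→(10,7,4)
−g: flip: (10,7,4)→(4,-7,10)
−g: translate: b→1 (≡-7 mod 8), so (4,-7,10)→(4,1,7)
−g: reduced (well bottom): (4,1,7) with a≤c, −a<b≤a
flip sign back: reduced form of g is (-4,-1,-7)
reduced forms (5, -3, 6) vs (-4, -1, -7) ⇒ inequivalent

no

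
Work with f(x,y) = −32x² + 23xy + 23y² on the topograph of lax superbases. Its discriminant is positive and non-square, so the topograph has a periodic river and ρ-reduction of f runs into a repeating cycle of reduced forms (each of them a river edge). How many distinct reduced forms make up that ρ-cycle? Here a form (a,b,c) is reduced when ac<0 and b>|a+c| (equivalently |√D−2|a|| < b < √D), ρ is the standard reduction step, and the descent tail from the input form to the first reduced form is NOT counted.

D = 3473, ⌊√D⌋ = 58
river: ρ → (23,23,-32)
river: ρ → (-32,41,14)
river: ρ → (14,43,-29)
river: ρ → (-29,15,28)
river: ρ → (28,41,-16)
river: ρ → (-16,55,7)
river: ρ → (7,57,-8)
river: ρ → (-8,55,14)
river: ρ → (14,57,-4)
river: ρ → (-4,55,28)
river: ρ → (28,57,-2)
river: ρ → (-2,55,56)
river: ρ → (56,57,-1)
river: ρ → (-1,57,56)
river: ρ → (56,55,-2)
river: ρ → (-2,57,28)
river: ρ → (28,55,-4)
river: ρ → (-4,57,14)
river: ρ → (14,55,-8)
river: ρ → (-8,57,7)
river: ρ → (7,55,-16)
river: ρ → (-16,41,28)
river: ρ → (28,15,-29)
river: ρ → (-29,43,14)
river: ρ → (14,41,-32)
river: ρ → (-32,23,23)
ρ-cycle length = 26 (tail of 0 descent steps not counted)

26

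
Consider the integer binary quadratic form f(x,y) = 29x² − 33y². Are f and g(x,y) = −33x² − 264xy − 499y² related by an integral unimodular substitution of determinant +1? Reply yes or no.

D₁ = 3828, D₂ = 3828
river cycle of f (length 6): (29, 58, -4), (-4, 54, 57), (57, 60, -1), (-1, 60, 57), (57, 54, -4), (-4, 58, 29)
river cycle of g (length 6): (29, 58, -4), (-4, 54, 57), (57, 60, -1), (-1, 60, 57), (57, 54, -4), (-4, 58, 29)
cycles coincide ⇒ equivalent

yes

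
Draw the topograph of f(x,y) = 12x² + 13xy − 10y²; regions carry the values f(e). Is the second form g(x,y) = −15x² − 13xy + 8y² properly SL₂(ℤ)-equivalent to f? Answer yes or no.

D₁ = 649, D₂ = 649
river cycle of f (length 34): (-10, 7, 15), (15, 23, -2), (-2, 25, 3), (3, 23, -10), (-10, 17, 9), (9, 19, -8), (-8, 13, 15), (15, 17, -6), (-6, 19, 12), (12, 5, -13), … (24 more)
river cycle of g (length 34): (8, 13, -15), (-15, 17, 6), (6, 19, -12), (-12, 5, 13), (13, 21, -4), (-4, 19, 18), (18, 17, -5), (-5, 23, 6), (6, 25, -1), (-1, 25, 6), … (24 more)
cycles differ ⇒ inequivalent

no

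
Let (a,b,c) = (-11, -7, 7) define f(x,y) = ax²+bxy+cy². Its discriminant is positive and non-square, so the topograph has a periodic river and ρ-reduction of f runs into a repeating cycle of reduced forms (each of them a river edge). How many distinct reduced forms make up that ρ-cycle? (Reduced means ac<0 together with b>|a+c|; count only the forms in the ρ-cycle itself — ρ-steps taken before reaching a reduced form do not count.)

D = 357, ⌊√D⌋ = 18
descent: ρ → (7,7,-11)  [lands on river]
river: ρ → (-11,15,3)
river: ρ → (3,15,-11)
river: ρ → (-11,7,7)
ρ-cycle length = 4 (tail of 1 descent step not counted)

4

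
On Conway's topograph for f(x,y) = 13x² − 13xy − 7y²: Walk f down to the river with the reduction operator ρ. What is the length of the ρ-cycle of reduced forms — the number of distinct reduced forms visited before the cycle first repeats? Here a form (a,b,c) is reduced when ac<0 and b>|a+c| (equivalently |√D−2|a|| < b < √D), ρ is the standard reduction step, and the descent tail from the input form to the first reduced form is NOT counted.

D = 533, ⌊√D⌋ = 23
descent: ρ → (-7,13,13)  [lands on river]
river: ρ → (13,13,-7)
river: ρ → (-7,15,11)
river: ρ → (11,7,-11)
river: ρ → (-11,15,7)
river: ρ → (7,13,-13)
river: ρ → (-13,13,7)
river: ρ → (7,15,-11)
river: ρ → (-11,7,11)
river: ρ → (11,15,-7)
ρ-cycle length = 10 (tail of 1 descent step not counted)

10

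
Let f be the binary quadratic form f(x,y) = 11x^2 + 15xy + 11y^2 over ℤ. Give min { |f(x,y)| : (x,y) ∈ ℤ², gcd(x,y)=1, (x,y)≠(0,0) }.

translate: b→-7 (≡15 mod 22), so (11,15,11)→(11,-7,7)
flip: (11,-7,7)→(7,7,11)
reduced (well bottom): (7,7,11) with a≤c, −a<b≤a
well minimum = a = 7

7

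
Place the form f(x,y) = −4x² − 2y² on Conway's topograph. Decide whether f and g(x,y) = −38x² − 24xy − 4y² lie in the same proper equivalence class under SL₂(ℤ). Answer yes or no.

D₁ = -32, D₂ = -32
f is negative-definite; reduce −f:
−f: flip: (4,0,2)→(2,0,4)
−f: reduced (well bottom): (2,0,4) with a≤c, −a<b≤a
flip sign back: reduced form of f is (-2,0,-4)
g is negative-definite; reduce −g:
−g: flip: (38,24,4)→(4,-24,38)
−g: translate: b→0 (≡-24 mod 8), so (4,-24,38)→(4,0,2)
−g: flip: (4,0,2)→(2,0,4)
−g: reduced (well bottom): (2,0,4) with a≤c, −a<b≤a
flip sign back: reduced form of g is (-2,0,-4)
reduced forms (-2, 0, -4) vs (-2, 0, -4) ⇒ equivalent

yes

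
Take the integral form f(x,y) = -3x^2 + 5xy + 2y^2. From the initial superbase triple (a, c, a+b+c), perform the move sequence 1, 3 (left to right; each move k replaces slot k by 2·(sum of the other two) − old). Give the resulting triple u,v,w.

start (-3,2,4) = (f(1,0),f(0,1),f(1,1))
replace slot 1: 2·(2+4) − (-3) = 15 → (15,2,4)
replace slot 3: 2·(15+2) − 4 = 30 → (15,2,30)

15,2,30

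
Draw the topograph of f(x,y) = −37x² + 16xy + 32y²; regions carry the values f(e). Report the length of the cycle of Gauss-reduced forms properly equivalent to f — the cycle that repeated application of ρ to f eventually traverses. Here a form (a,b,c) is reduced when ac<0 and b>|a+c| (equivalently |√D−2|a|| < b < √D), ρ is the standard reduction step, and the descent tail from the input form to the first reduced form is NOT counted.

D = 4992, ⌊√D⌋ = 70
river: ρ → (32,48,-21)
river: ρ → (-21,36,44)
river: ρ → (44,52,-13)
river: ρ → (-13,52,44)
river: ρ → (44,36,-21)
river: ρ → (-21,48,32)
river: ρ → (32,16,-37)
river: ρ → (-37,58,11)
river: ρ → (11,52,-52)
river: ρ → (-52,52,11)
river: ρ → (11,58,-37)
river: ρ → (-37,16,32)
ρ-cycle length = 12 (tail of 0 descent steps not counted)

12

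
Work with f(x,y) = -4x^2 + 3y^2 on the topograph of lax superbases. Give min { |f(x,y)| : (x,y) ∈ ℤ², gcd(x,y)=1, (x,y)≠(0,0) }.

descent: ρ → (3,6,-1)  [lands on river]
river: ρ → (-1,6,3)
closes: descent 1, river 2
min |a| on river = 1

1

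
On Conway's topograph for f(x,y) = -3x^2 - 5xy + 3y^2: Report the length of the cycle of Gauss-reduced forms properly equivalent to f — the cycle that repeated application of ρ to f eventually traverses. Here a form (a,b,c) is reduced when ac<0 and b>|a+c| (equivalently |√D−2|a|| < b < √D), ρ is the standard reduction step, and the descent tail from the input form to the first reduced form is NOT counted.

D = 61, ⌊√D⌋ = 7
descent: ρ → (3,5,-3)  [lands on river]
river: ρ → (-3,7,1)
river: ρ → (1,7,-3)
river: ρ → (-3,5,3)
river: ρ → (3,7,-1)
river: ρ → (-1,7,3)
ρ-cycle length = 6 (tail of 1 descent step not counted)

6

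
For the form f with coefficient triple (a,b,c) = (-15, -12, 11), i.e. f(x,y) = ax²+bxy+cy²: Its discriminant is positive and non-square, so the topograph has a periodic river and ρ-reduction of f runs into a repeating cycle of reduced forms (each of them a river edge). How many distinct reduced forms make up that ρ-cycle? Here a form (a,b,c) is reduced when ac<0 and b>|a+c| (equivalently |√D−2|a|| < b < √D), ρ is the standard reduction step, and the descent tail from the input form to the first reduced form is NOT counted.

D = 804, ⌊√D⌋ = 28
descent: ρ → (11,12,-15)  [lands on river]
river: ρ → (-15,18,8)
river: ρ → (8,14,-19)
river: ρ → (-19,24,3)
river: ρ → (3,24,-19)
river: ρ → (-19,14,8)
river: ρ → (8,18,-15)
river: ρ → (-15,12,11)
river: ρ → (11,10,-16)
river: ρ → (-16,22,5)
river: ρ → (5,28,-1)
river: ρ → (-1,28,5)
river: ρ → (5,22,-16)
river: ρ → (-16,10,11)
ρ-cycle length = 14 (tail of 1 descent step not counted)

14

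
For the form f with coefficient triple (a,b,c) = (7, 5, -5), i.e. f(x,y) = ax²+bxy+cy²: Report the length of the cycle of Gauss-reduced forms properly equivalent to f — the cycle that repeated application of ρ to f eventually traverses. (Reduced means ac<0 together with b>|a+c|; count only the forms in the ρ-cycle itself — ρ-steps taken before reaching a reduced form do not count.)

D = 165, ⌊√D⌋ = 12
river: ρ → (-5,5,7)
river: ρ → (7,9,-3)
river: ρ → (-3,9,7)
river: ρ → (7,5,-5)
ρ-cycle length = 4 (tail of 0 descent steps not counted)

4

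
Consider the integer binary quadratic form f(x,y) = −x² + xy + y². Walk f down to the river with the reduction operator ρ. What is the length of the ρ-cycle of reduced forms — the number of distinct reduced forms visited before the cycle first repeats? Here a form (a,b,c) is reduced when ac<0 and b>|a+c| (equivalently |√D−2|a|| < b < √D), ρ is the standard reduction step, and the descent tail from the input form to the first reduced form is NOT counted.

D = 5, ⌊√D⌋ = 2
river: ρ → (1,1,-1)
river: ρ → (-1,1,1)
ρ-cycle length = 2 (tail of 0 descent steps not counted)

2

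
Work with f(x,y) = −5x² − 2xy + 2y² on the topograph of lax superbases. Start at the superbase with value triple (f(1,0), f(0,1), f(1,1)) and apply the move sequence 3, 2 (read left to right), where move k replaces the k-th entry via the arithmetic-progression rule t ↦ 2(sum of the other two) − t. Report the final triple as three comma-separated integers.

start (-5,2,-5) = (f(1,0),f(0,1),f(1,1))
replace slot 3: 2·((-5)+2) − (-5) = -1 → (-5,2,-1)
replace slot 2: 2·((-5)+(-1)) − 2 = -14 → (-5,-14,-1)

-5,-14,-1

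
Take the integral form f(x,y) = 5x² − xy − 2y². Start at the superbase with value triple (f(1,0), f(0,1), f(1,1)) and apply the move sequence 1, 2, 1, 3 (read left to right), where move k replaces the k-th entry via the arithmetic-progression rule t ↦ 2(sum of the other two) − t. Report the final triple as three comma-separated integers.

start (5,-2,2) = (f(1,0),f(0,1),f(1,1))
replace slot 1: 2·((-2)+2) − 5 = -5 → (-5,-2,2)
replace slot 2: 2·((-5)+2) − (-2) = -4 → (-5,-4,2)
replace slot 1: 2·((-4)+2) − (-5) = 1 → (1,-4,2)
replace slot 3: 2·(1+(-4)) − 2 = -8 → (1,-4,-8)

1,-4,-8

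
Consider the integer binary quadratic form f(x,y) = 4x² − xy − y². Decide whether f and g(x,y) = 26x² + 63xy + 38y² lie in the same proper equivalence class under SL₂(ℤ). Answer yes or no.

D₁ = 17, D₂ = 17
river cycle of f (length 6): (-1, 3, 2), (2, 1, -2), (-2, 3, 1), (1, 3, -2), (-2, 1, 2), (2, 3, -1)
river cycle of g (length 6): (1, 3, -2), (-2, 1, 2), (2, 3, -1), (-1, 3, 2), (2, 1, -2), (-2, 3, 1)
cycles coincide ⇒ equivalent

yes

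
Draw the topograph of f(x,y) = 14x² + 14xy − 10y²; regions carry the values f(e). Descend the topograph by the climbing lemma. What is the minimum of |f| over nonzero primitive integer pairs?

river: ρ → (-10,26,2)
river: ρ → (2,26,-10)
river: ρ → (-10,14,14)
river: ρ → (14,14,-10)
closes: descent 0, river 4
min |a| on river = 2

2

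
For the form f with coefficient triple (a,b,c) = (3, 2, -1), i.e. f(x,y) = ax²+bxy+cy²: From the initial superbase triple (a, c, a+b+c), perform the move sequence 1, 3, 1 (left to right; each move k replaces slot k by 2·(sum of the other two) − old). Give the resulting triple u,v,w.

start (3,-1,4) = (f(1,0),f(0,1),f(1,1))
replace slot 1: 2·((-1)+4) − 3 = 3 → (3,-1,4)
replace slot 3: 2·(3+(-1)) − 4 = 0 → (3,-1,0)
replace slot 1: 2·((-1)+0) − 3 = -5 → (-5,-1,0)

-5,-1,0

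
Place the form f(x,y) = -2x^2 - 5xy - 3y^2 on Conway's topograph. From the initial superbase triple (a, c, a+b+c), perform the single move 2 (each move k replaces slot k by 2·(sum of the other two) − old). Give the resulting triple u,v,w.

start (-2,-3,-10) = (f(1,0),f(0,1),f(1,1))
replace slot 2: 2·((-2)+(-10)) − (-3) = -21 → (-2,-21,-10)

-2,-21,-10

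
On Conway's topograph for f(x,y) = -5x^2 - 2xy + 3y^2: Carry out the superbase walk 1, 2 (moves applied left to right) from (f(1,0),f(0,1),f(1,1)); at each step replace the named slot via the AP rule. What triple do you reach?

start (-5,3,-4) = (f(1,0),f(0,1),f(1,1))
replace slot 1: 2·(3+(-4)) − (-5) = 3 → (3,3,-4)
replace slot 2: 2·(3+(-4)) − 3 = -5 → (3,-5,-4)

3,-5,-4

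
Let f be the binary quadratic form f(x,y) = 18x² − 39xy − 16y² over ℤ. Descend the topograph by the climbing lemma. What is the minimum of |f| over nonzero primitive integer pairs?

descent: ρ → (-16,39,18)  [lands on river]
river: ρ → (18,33,-22)
river: ρ → (-22,11,29)
river: ρ → (29,47,-4)
river: ρ → (-4,49,17)
river: ρ → (17,19,-34)
river: ρ → (-34,49,2)
river: ρ → (2,51,-9)
river: ρ → (-9,39,32)
river: ρ → (32,25,-16)
closes: descent 1, river 10
min |a| on river = 2

2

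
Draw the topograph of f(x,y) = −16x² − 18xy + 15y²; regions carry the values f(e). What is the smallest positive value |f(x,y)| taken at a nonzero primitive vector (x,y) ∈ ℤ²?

descent: ρ → (15,18,-16)  [lands on river]
river: ρ → (-16,14,17)
river: ρ → (17,20,-13)
river: ρ → (-13,32,5)
river: ρ → (5,28,-25)
river: ρ → (-25,22,8)
river: ρ → (8,26,-19)
river: ρ → (-19,12,15)
closes: descent 1, river 8
min |a| on river = 5

5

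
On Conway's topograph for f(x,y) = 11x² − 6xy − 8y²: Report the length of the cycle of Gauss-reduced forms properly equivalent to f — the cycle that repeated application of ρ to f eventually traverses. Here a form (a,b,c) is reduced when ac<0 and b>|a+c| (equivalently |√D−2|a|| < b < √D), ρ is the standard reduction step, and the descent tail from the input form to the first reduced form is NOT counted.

D = 388, ⌊√D⌋ = 19
descent: ρ → (-8,6,11)  [lands on river]
river: ρ → (11,16,-3)
river: ρ → (-3,14,16)
river: ρ → (16,18,-1)
river: ρ → (-1,18,16)
river: ρ → (16,14,-3)
river: ρ → (-3,16,11)
river: ρ → (11,6,-8)
river: ρ → (-8,10,9)
river: ρ → (9,8,-9)
river: ρ → (-9,10,8)
river: ρ → (8,6,-11)
river: ρ → (-11,16,3)
river: ρ → (3,14,-16)
river: ρ → (-16,18,1)
river: ρ → (1,18,-16)
river: ρ → (-16,14,3)
river: ρ → (3,16,-11)
river: ρ → (-11,6,8)
river: ρ → (8,10,-9)
river: ρ → (-9,8,9)
river: ρ → (9,10,-8)
ρ-cycle length = 22 (tail of 1 descent step not counted)

22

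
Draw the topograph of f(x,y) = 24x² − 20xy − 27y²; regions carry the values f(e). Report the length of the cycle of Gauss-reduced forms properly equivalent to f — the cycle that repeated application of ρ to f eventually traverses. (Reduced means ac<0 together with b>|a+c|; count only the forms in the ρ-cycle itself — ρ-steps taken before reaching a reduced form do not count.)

D = 2992, ⌊√D⌋ = 54
descent: ρ → (-27,20,24)  [lands on river]
river: ρ → (24,28,-23)
river: ρ → (-23,18,29)
river: ρ → (29,40,-12)
river: ρ → (-12,32,41)
river: ρ → (41,50,-3)
river: ρ → (-3,52,24)
river: ρ → (24,44,-11)
river: ρ → (-11,44,24)
river: ρ → (24,52,-3)
river: ρ → (-3,50,41)
river: ρ → (41,32,-12)
river: ρ → (-12,40,29)
river: ρ → (29,18,-23)
river: ρ → (-23,28,24)
river: ρ → (24,20,-27)
river: ρ → (-27,34,17)
river: ρ → (17,34,-27)
ρ-cycle length = 18 (tail of 1 descent step not counted)

18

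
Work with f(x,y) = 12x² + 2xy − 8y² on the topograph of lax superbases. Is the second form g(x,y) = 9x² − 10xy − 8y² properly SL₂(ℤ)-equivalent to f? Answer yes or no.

D₁ = 388, D₂ = 388
river cycle of f (length 18): (-8, 14, 6), (6, 10, -12), (-12, 14, 4), (4, 18, -4), (-4, 14, 12), (12, 10, -6), (-6, 14, 8), (8, 18, -2), (-2, 18, 8), (8, 14, -6), … (8 more)
river cycle of g (length 22): (-8, 10, 9), (9, 8, -9), (-9, 10, 8), (8, 6, -11), (-11, 16, 3), (3, 14, -16), (-16, 18, 1), (1, 18, -16), (-16, 14, 3), (3, 16, -11), … (12 more)
cycles differ ⇒ inequivalent

no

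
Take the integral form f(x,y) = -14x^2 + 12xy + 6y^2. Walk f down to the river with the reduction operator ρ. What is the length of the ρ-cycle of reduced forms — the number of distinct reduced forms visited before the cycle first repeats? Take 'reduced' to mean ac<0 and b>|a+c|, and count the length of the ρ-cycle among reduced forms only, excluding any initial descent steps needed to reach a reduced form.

D = 480, ⌊√D⌋ = 21
river: ρ → (6,12,-14)
river: ρ → (-14,16,4)
river: ρ → (4,16,-14)
river: ρ → (-14,12,6)
ρ-cycle length = 4 (tail of 0 descent steps not counted)

4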